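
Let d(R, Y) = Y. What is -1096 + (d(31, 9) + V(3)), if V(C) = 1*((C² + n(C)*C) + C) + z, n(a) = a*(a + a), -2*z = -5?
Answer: -2037/2 ≈ -1018.5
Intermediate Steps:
z = 5/2 (z = -½*(-5) = 5/2 ≈ 2.5000)
n(a) = 2*a² (n(a) = a*(2*a) = 2*a²)
V(C) = 5/2 + C + C² + 2*C³ (V(C) = 1*((C² + (2*C²)*C) + C) + 5/2 = 1*((C² + 2*C³) + C) + 5/2 = 1*(C + C² + 2*C³) + 5/2 = (C + C² + 2*C³) + 5/2 = 5/2 + C + C² + 2*C³)
-1096 + (d(31, 9) + V(3)) = -1096 + (9 + (5/2 + 3 + 3² + 2*3³)) = -1096 + (9 + (5/2 + 3 + 9 + 2*27)) = -1096 + (9 + (5/2 + 3 + 9 + 54)) = -1096 + (9 + 137/2) = -1096 + 155/2 = -2037/2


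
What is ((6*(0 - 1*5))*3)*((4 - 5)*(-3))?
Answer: -270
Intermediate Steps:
((6*(0 - 1*5))*3)*((4 - 5)*(-3)) = ((6*(0 - 5))*3)*(-1*(-3)) = ((6*(-5))*3)*3 = -30*3*3 = -90*3 = -270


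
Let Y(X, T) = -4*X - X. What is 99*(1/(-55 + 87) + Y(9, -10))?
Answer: -142461/32 ≈ -4451.9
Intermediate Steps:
Y(X, T) = -5*X
99*(1/(-55 + 87) + Y(9, -10)) = 99*(1/(-55 + 87) - 5*9) = 99*(1/32 - 45) = 99*(-1439/32) = -142461/32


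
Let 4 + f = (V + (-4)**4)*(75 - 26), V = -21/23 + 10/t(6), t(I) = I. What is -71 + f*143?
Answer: 124091645/69 ≈ 1.7984e+6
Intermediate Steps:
V = 52/69 (V = -21/23 + 10/6 = -21*1/23 + 10*(1/6) = -21/23 + 5/3 = 52/69 ≈ 0.75362)
f = 867808/69 (f = -4 + (52/69 + (-4)**4)*(75 - 26) = -4 + (52/69 + 256)*49 = -4 + (17716/69)*49 = -4 + 868084/69 = 867808/69 ≈ 12577.)
-71 + f*143 = -71 + (867808/69)*143 = -71 + 124096544/69 = 124091645/69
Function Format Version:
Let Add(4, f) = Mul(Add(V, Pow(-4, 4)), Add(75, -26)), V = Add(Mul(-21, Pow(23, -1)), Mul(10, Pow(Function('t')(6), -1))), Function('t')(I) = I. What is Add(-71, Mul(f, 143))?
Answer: Rational(124091645, 69) ≈ 1.7984e+6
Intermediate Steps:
V = Rational(52, 69) (V = Add(Mul(-21, Pow(23, -1)), Mul(10, Pow(6, -1))) = Add(Mul(-21, Rational(1, 23)), Mul(10, Rational(1, 6))) = Add(Rational(-21, 23), Rational(5, 3)) = Rational(52, 69) ≈ 0.75362)
f = Rational(867808, 69) (f = Add(-4, Mul(Add(Rational(52, 69), Pow(-4, 4)), Add(75, -26))) = Add(-4, Mul(Add(Rational(52, 69), 256), 49)) = Add(-4, Mul(Rational(17716, 69), 49)) = Add(-4, Rational(868084, 69)) = Rational(867808, 69) ≈ 12577.)
Add(-71, Mul(f, 143)) = Add(-71, Mul(Rational(867808, 69), 143)) = Add(-71, Rational(124096544, 69)) = Rational(124091645, 69)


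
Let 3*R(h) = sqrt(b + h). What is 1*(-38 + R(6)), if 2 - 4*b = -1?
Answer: -38 + sqrt(3)/2 ≈ -37.134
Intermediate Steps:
b = 3/4 (b = 1/2 - 1/4*(-1) = 1/2 + 1/4 = 3/4 ≈ 0.75000)
R(h) = sqrt(3/4 + h)/3
1*(-38 + R(6)) = 1*(-38 + sqrt(3 + 4*6)/6) = 1*(-38 + sqrt(3 + 24)/6) = 1*(-38 + sqrt(27)/6) = 1*(-38 + (3*sqrt(3))/6) = 1*(-38 + sqrt(3)/2) = -38 + sqrt(3)/2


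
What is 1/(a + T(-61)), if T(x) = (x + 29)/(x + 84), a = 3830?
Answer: 23/88058 ≈ 0.00026119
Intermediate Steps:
T(x) = (29 + x)/(84 + x)
1/(a + T(-61)) = 1/(3830 + (29 - 61)/(84 - 61)) = 1/(3830 - 32/23) = 1/(88058/23) = 23/88058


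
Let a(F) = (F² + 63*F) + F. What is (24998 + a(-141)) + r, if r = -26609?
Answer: 9246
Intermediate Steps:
a(F) = F² + 64*F
(24998 + a(-141)) + r = (24998 - 141*(64 - 141)) - 26609 = (24998 - 141*(-77)) - 26609 = (24998 + 10857) - 26609 = 35855 - 26609 = 9246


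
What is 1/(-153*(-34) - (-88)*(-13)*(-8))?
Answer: 1/14354 ≈ 6.9667e-5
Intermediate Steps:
1/(-153*(-34) - (-88)*(-13)*(-8)) = 1/(5202 - 22*52*(-8)) = 1/(5202 - 1144*(-8)) = 1/(5202 + 9152) = 1/14354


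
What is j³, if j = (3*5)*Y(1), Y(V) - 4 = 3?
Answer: 1157625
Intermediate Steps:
Y(V) = 7 (Y(V) = 4 + 3 = 7)
j = 105 (j = (3*5)*7 = 15*7 = 105)
j³ = 105³ = 1157625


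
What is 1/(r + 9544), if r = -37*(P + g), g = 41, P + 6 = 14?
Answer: 1/7731 ≈ 0.00012935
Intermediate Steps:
P = 8 (P = -6 + 14 = 8)
r = -1813 (r = -37*(8 + 41) = -37*49 = -1813)
1/(r + 9544) = 1/(-1813 + 9544) = 1/7731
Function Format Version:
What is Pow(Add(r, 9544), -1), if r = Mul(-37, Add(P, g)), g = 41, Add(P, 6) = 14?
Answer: Rational(1, 7731) ≈ 0.00012935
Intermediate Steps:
P = 8 (P = Add(-6, 14) = 8)
r = -1813 (r = Mul(-37, Add(8, 41)) = Mul(-37, 49) = -1813)
Pow(Add(r, 9544), -1) = Pow(Add(-1813, 9544), -1) = Pow(7731, -1) = Rational(1, 7731)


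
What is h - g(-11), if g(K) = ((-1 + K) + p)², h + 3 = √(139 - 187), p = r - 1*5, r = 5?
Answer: -147 + 4*I*√3 ≈ -147.0 + 6.9282*I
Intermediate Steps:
p = 0 (p = 5 - 1*5 = 5 - 5 = 0)
h = -3 + 4*I*√3 (h = -3 + √(139 - 187) = -3 + √(-48) = -3 + 4*I*√3 ≈ -3.0 + 6.9282*I)
g(K) = (-1 + K)² (g(K) = ((-1 + K) + 0)² = (-1 + K)²)
h - g(-11) = (-3 + 4*I*√3) - (-1 - 11)² = (-3 + 4*I*√3) - 1*(-12)² = (-3 + 4*I*√3) - 1*144 = (-3 + 4*I*√3) - 144 = -147 + 4*I*√3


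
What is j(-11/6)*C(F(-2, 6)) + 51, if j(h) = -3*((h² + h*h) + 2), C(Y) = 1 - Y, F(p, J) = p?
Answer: -55/2 ≈ -27.500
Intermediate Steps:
j(h) = -6 - 6*h² (j(h) = -3*((h² + h²) + 2) = -3*(2*h² + 2) = -3*(2 + 2*h²) = -6 - 6*h²)
j(-11/6)*C(F(-2, 6)) + 51 = (-6 - 6*(-11/6)²)*(1 - 1*(-2)) + 51 = (-6 - 6*(-11*⅙)²)*(1 + 2) + 51 = (-6 - 6*(-11/6)²)*3 + 51 = (-6 - 6*121/36)*3 + 51 = (-6 - 121/6)*3 + 51 = -157/6*3 + 51 = -157/2 + 51 = -55/2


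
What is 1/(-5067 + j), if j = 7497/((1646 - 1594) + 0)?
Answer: -52/255987 ≈ -0.00020314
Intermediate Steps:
j = 7497/52 (j = 7497/(52 + 0) = 7497/52 ≈ 144.17)
1/(-5067 + j) = 1/(-5067 + 7497/52) = 1/(-255987/52) = -52/255987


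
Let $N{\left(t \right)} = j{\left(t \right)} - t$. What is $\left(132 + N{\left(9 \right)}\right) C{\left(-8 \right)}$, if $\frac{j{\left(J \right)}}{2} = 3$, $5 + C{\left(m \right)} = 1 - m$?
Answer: $516$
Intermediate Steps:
$C{\left(m \right)} = -4 - m$ ($C{\left(m \right)} = -5 - \left(-1 + m\right) = -4 - m$)
$j{\left(J \right)} = 6$ ($j{\left(J \right)} = 2 \cdot 3 = 6$)
$N{\left(t \right)} = 6 - t$
$\left(132 + N{\left(9 \right)}\right) C{\left(-8 \right)} = \left(132 + \left(6 - 9\right)\right) \left(-4 - -8\right) = \left(132 + \left(6 - 9\right)\right) \left(-4 + 8\right) = \left(132 - 3\right) 4 = 129 \cdot 4 = 516$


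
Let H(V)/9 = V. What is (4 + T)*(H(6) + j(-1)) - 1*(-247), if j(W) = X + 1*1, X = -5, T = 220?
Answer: 11447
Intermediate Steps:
j(W) = -4 (j(W) = -5 + 1*1 = -5 + 1 = -4)
H(V) = 9*V
(4 + T)*(H(6) + j(-1)) - 1*(-247) = (4 + 220)*(9*6 - 4) - 1*(-247) = 224*(54 - 4) + 247 = 224*50 + 247 = 11200 + 247 = 11447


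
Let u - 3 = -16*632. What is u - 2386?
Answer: -12495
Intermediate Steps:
u = -10109 (u = 3 - 16*632 = 3 - 10112 = -10109)
u - 2386 = -10109 - 2386 = -12495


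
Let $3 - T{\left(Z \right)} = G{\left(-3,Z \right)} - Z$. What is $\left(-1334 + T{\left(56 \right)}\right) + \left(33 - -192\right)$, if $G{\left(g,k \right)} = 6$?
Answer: $-1056$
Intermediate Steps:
$T{\left(Z \right)} = -3 + Z$ ($T{\left(Z \right)} = 3 - \left(6 - Z\right) = 3 + \left(-6 + Z\right) = -3 + Z$)
$\left(-1334 + T{\left(56 \right)}\right) + \left(33 - -192\right) = \left(-1334 + \left(-3 + 56\right)\right) + \left(33 - -192\right) = \left(-1334 + 53\right) + \left(33 + 192\right) = -1281 + 225 = -1056$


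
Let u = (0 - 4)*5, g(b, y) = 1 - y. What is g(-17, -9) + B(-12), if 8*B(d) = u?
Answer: 15/2 ≈ 7.5000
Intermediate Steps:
u = -20 (u = -4*5 = -20)
B(d) = -5/2 (B(d) = (⅛)*(-20) = -5/2)
g(-17, -9) + B(-12) = (1 - 1*(-9)) - 5/2 = (1 + 9) - 5/2 = 10 - 5/2 = 15/2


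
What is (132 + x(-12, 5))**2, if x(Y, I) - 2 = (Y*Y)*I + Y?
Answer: 708964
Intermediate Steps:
x(Y, I) = 2 + Y + I*Y**2 (x(Y, I) = 2 + ((Y*Y)*I + Y) = 2 + (Y**2*I + Y) = 2 + (I*Y**2 + Y) = 2 + (Y + I*Y**2) = 2 + Y + I*Y**2)
(132 + x(-12, 5))**2 = (132 + (2 - 12 + 5*(-12)**2))**2 = (132 + (2 - 12 + 5*144))**2 = (132 + (2 - 12 + 720))**2 = (132 + 710)**2 = 842**2 = 708964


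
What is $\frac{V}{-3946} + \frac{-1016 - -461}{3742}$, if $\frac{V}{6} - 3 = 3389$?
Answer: $- \frac{39173607}{7382966} \approx -5.3059$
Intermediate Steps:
$V = 20352$ ($V = 18 + 6 \cdot 3389 = 18 + 20334 = 20352$)
$\frac{V}{-3946} + \frac{-1016 - -461}{3742} = \frac{20352}{-3946} + \frac{-1016 - -461}{3742} = 20352 \left(- \frac{1}{3946}\right) + \left(-1016 + 461\right) \frac{1}{3742} = - \frac{10176}{1973} - \frac{555}{3742} = - \frac{39173607}{7382966}$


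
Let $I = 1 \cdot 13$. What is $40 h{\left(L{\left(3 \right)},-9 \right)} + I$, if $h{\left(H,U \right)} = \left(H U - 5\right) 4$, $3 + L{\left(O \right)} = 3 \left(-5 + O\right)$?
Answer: $12173$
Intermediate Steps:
$L{\left(O \right)} = -18 + 3 O$ ($L{\left(O \right)} = -3 + 3 \left(-5 + O\right) = -3 + \left(-15 + 3 O\right) = -18 + 3 O$)
$h{\left(H,U \right)} = -20 + 4 H U$ ($h{\left(H,U \right)} = \left(-5 + H U\right) 4 = -20 + 4 H U$)
$I = 13$
$40 h{\left(L{\left(3 \right)},-9 \right)} + I = 40 \left(-20 + 4 \left(-18 + 3 \cdot 3\right) \left(-9\right)\right) + 13 = 40 \left(-20 + 4 \left(-18 + 9\right) \left(-9\right)\right) + 13 = 40 \left(-20 + 4 \left(-9\right) \left(-9\right)\right) + 13 = 40 \left(-20 + 324\right) + 13 = 40 \cdot 304 + 13 = 12160 + 13 = 12173$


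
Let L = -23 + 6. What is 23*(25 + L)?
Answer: 184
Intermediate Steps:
L = -17
23*(25 + L) = 23*(25 - 17) = 23*8 = 184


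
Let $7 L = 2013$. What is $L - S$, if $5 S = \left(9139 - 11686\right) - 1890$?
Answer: $\frac{41124}{35} \approx 1175.0$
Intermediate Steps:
$L = \frac{2013}{7}$ ($L = \frac{1}{7} \cdot 2013 = \frac{2013}{7} \approx 287.57$)
$S = - \frac{4437}{5}$ ($S = \frac{\left(9139 - 11686\right) - 1890}{5} = \frac{-2547 + \left(-7513 + 5623\right)}{5} = \frac{-2547 - 1890}{5} = \frac{1}{5} \left(-4437\right) = - \frac{4437}{5} \approx -887.4$)
$L - S = \frac{2013}{7} - - \frac{4437}{5} = \frac{2013}{7} + \frac{4437}{5} = \frac{41124}{35}$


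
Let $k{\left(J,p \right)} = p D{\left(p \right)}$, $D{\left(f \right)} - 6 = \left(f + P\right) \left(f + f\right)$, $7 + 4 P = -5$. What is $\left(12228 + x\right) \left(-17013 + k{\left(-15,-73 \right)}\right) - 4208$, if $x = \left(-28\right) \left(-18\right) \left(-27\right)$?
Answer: $1141889212$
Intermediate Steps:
$P = -3$ ($P = - \frac{7}{4} + \frac{1}{4} \left(-5\right) = - \frac{7}{4} - \frac{5}{4} = -3$)
$D{\left(f \right)} = 6 + 2 f \left(-3 + f\right)$ ($D{\left(f \right)} = 6 + \left(f - 3\right) \left(f + f\right) = 6 + \left(-3 + f\right) 2 f = 6 + 2 f \left(-3 + f\right)$)
$x = -13608$ ($x = 504 \left(-27\right) = -13608$)
$k{\left(J,p \right)} = p \left(6 - 6 p + 2 p^{2}\right)$
$\left(12228 + x\right) \left(-17013 + k{\left(-15,-73 \right)}\right) - 4208 = \left(12228 - 13608\right) \left(-17013 + 2 \left(-73\right) \left(3 + \left(-73\right)^{2} - -219\right)\right) - 4208 = - 1380 \left(-17013 + 2 \left(-73\right) \left(3 + 5329 + 219\right)\right) - 4208 = - 1380 \left(-17013 + 2 \left(-73\right) 5551\right) - 4208 = - 1380 \left(-17013 - 810446\right) - 4208 = \left(-1380\right) \left(-827459\right) - 4208 = 1141893420 - 4208 = 1141889212$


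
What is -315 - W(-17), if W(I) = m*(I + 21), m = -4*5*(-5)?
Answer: -715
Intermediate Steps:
m = 100 (m = -20*(-5) = 100)
W(I) = 2100 + 100*I (W(I) = 100*(I + 21) = 100*(21 + I) = 2100 + 100*I)
-315 - W(-17) = -315 - (2100 + 100*(-17)) = -315 - (2100 - 1700) = -315 - 1*400 = -315 - 400 = -715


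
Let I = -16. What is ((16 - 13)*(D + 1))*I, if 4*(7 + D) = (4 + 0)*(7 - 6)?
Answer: 240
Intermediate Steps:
D = -6 (D = -7 + ((4 + 0)*(7 - 6))/4 = -7 + (4*1)/4 = -7 + (1/4)*4 = -7 + 1 = -6)
((16 - 13)*(D + 1))*I = ((16 - 13)*(-6 + 1))*(-16) = (3*(-5))*(-16) = -15*(-16) = 240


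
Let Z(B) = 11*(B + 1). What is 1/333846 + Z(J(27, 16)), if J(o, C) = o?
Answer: 102824569/333846 ≈ 308.00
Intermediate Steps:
Z(B) = 11 + 11*B (Z(B) = 11*(1 + B) = 11 + 11*B)
1/333846 + Z(J(27, 16)) = 1/333846 + (11 + 11*27) = 1/333846 + (11 + 297) = 1/333846 + 308 = 102824569/333846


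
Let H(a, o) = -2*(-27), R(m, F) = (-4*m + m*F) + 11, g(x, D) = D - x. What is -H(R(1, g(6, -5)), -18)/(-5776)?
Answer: 27/2888 ≈ 0.0093490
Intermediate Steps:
R(m, F) = 11 - 4*m + F*m (R(m, F) = (-4*m + F*m) + 11 = 11 - 4*m + F*m)
H(a, o) = 54
-H(R(1, g(6, -5)), -18)/(-5776) = -54/(-5776) = -54*(-1)/5776 = -1*(-27/2888) = 27/2888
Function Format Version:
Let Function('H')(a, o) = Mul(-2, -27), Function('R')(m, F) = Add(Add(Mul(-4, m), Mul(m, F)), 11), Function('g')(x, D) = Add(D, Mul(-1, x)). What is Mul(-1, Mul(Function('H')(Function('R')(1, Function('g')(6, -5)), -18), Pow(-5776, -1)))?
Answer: Rational(27, 2888) ≈ 0.0093490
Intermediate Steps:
Function('R')(m, F) = Add(11, Mul(-4, m), Mul(F, m)) (Function('R')(m, F) = Add(Add(Mul(-4, m), Mul(F, m)), 11) = Add(11, Mul(-4, m), Mul(F, m)))
Function('H')(a, o) = 54
Mul(-1, Mul(Function('H')(Function('R')(1, Function('g')(6, -5)), -18), Pow(-5776, -1))) = Mul(-1, Mul(54, Pow(-5776, -1))) = Mul(-1, Mul(54, Rational(-1, 5776))) = Mul(-1, Rational(-27, 2888)) = Rational(27, 2888)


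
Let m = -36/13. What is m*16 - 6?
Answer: -654/13 ≈ -50.308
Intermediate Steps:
m = -36/13 (m = -36*1/13 = -36/13 ≈ -2.7692)
m*16 - 6 = -36/13*16 - 6 = -576/13 - 6 = -654/13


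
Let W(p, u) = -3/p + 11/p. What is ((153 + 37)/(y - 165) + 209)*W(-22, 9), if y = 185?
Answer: -874/11 ≈ -79.455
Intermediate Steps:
W(p, u) = 8/p
((153 + 37)/(y - 165) + 209)*W(-22, 9) = ((153 + 37)/(185 - 165) + 209)*(8/(-22)) = (190/20 + 209)*(8*(-1/22)) = (190*(1/20) + 209)*(-4/11) = (19/2 + 209)*(-4/11) = (437/2)*(-4/11) = -874/11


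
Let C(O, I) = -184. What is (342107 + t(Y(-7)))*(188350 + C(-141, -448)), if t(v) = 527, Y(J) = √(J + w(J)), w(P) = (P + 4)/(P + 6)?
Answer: 64472069244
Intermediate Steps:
w(P) = (4 + P)/(6 + P)
Y(J) = √(J + (4 + J)/(6 + J))
(342107 + t(Y(-7)))*(188350 + C(-141, -448)) = (342107 + 527)*(188350 - 184) = 342634*188166 = 64472069244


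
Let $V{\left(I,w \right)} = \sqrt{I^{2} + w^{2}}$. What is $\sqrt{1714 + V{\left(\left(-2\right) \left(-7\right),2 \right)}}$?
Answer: $\sqrt{1714 + 10 \sqrt{2}} \approx 41.571$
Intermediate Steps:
$\sqrt{1714 + V{\left(\left(-2\right) \left(-7\right),2 \right)}} = \sqrt{1714 + \sqrt{\left(\left(-2\right) \left(-7\right)\right)^{2} + 2^{2}}} = \sqrt{1714 + \sqrt{14^{2} + 4}} = \sqrt{1714 + \sqrt{196 + 4}} = \sqrt{1714 + \sqrt{200}} = \sqrt{1714 + 10 \sqrt{2}}$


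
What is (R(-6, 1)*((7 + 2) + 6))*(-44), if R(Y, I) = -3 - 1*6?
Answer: 5940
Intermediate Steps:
R(Y, I) = -9 (R(Y, I) = -3 - 6 = -9)
(R(-6, 1)*((7 + 2) + 6))*(-44) = -9*((7 + 2) + 6)*(-44) = -9*(9 + 6)*(-44) = -9*15*(-44) = -135*(-44) = 5940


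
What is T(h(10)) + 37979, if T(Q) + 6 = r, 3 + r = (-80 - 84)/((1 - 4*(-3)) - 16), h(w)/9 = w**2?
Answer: 114074/3 ≈ 38025.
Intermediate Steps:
h(w) = 9*w**2
r = 155/3 (r = -3 + (-80 - 84)/((1 - 4*(-3)) - 16) = -3 - 164/((1 + 12) - 16) = -3 - 164/(13 - 16) = -3 - 164/(-3) = -3 - 164*(-1/3) = -3 + 164/3 = 155/3 ≈ 51.667)
T(Q) = 137/3 (T(Q) = -6 + 155/3 = 137/3)
T(h(10)) + 37979 = 137/3 + 37979 = 114074/3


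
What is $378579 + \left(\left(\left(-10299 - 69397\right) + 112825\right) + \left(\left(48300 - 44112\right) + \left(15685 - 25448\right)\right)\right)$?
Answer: $406133$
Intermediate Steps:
$378579 + \left(\left(\left(-10299 - 69397\right) + 112825\right) + \left(\left(48300 - 44112\right) + \left(15685 - 25448\right)\right)\right) = 378579 + \left(\left(\left(-10299 - 69397\right) + 112825\right) + \left(4188 - 9763\right)\right) = 378579 + \left(\left(-79696 + 112825\right) - 5575\right) = 378579 + \left(33129 - 5575\right) = 378579 + 27554 = 406133$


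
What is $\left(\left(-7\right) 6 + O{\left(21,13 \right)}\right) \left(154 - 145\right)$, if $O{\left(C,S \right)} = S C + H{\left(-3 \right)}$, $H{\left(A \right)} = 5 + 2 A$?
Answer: $2070$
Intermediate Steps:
$O{\left(C,S \right)} = -1 + C S$ ($O{\left(C,S \right)} = S C + \left(5 + 2 \left(-3\right)\right) = C S + \left(5 - 6\right) = C S - 1 = -1 + C S$)
$\left(\left(-7\right) 6 + O{\left(21,13 \right)}\right) \left(154 - 145\right) = \left(\left(-7\right) 6 + \left(-1 + 21 \cdot 13\right)\right) \left(154 - 145\right) = \left(-42 + \left(-1 + 273\right)\right) 9 = \left(-42 + 272\right) 9 = 230 \cdot 9 = 2070$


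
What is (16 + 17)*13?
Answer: 429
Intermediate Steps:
(16 + 17)*13 = 33*13 = 429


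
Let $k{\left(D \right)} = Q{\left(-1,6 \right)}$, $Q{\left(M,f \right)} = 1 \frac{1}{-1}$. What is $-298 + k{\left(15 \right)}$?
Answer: $-299$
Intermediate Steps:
$Q{\left(M,f \right)} = -1$ ($Q{\left(M,f \right)} = 1 \left(-1\right) = -1$)
$k{\left(D \right)} = -1$
$-298 + k{\left(15 \right)} = -298 - 1 = -299$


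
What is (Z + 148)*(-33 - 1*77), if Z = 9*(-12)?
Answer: -4400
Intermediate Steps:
Z = -108
(Z + 148)*(-33 - 1*77) = (-108 + 148)*(-33 - 1*77) = 40*(-33 - 77) = 40*(-110) = -4400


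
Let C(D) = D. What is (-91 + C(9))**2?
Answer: 6724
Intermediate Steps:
(-91 + C(9))**2 = (-91 + 9)**2 = (-82)**2 = 6724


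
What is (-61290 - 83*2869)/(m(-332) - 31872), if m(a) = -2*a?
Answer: 299417/31208 ≈ 9.5942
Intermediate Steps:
(-61290 - 83*2869)/(m(-332) - 31872) = (-61290 - 83*2869)/(-2*(-332) - 31872) = (-61290 - 238127)/(664 - 31872) = -299417/(-31208) = -299417*(-1/31208) = 299417/31208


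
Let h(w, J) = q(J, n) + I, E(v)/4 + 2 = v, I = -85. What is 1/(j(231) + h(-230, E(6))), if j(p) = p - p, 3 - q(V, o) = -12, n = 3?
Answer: -1/70 ≈ -0.014286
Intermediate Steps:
E(v) = -8 + 4*v
q(V, o) = 15 (q(V, o) = 3 - 1*(-12) = 3 + 12 = 15)
h(w, J) = -70 (h(w, J) = 15 - 85 = -70)
j(p) = 0
1/(j(231) + h(-230, E(6))) = 1/(0 - 70) = 1/(-70) = -1/70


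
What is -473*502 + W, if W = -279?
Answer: -237725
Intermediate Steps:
-473*502 + W = -473*502 - 279 = -237446 - 279 = -237725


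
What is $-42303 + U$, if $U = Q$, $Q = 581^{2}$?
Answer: $295258$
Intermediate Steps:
$Q = 337561$
$U = 337561$
$-42303 + U = -42303 + 337561 = 295258$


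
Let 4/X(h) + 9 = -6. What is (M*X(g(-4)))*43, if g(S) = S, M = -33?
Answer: 1892/5 ≈ 378.40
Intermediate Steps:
X(h) = -4/15 (X(h) = 4/(-9 - 6) = 4/(-15) = 4*(-1/15) = -4/15)
(M*X(g(-4)))*43 = -33*(-4/15)*43 = (44/5)*43 = 1892/5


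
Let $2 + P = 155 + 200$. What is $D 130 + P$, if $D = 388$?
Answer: $50793$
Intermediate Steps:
$P = 353$ ($P = -2 + \left(155 + 200\right) = -2 + 355 = 353$)
$D 130 + P = 388 \cdot 130 + 353 = 50440 + 353 = 50793$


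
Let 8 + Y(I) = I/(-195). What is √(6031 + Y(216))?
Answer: √25442495/65 ≈ 77.601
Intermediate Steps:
Y(I) = -8 - I/195 (Y(I) = -8 + I/(-195) = -8 + I*(-1/195) = -8 - I/195)
√(6031 + Y(216)) = √(6031 + (-8 - 1/195*216)) = √(6031 + (-8 - 72/65)) = √(6031 - 592/65) = √(391423/65) = √25442495/65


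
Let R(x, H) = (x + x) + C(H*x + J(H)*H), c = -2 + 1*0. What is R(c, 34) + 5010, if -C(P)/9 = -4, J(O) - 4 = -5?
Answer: 5042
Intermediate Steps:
J(O) = -1 (J(O) = 4 - 5 = -1)
c = -2 (c = -2 + 0 = -2)
C(P) = 36 (C(P) = -9*(-4) = 36)
R(x, H) = 36 + 2*x (R(x, H) = (x + x) + 36 = 2*x + 36 = 36 + 2*x)
R(c, 34) + 5010 = (36 + 2*(-2)) + 5010 = (36 - 4) + 5010 = 32 + 5010 = 5042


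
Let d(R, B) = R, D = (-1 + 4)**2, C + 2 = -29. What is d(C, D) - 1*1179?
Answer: -1210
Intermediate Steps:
C = -31 (C = -2 - 29 = -31)
D = 9 (D = 3**2 = 9)
d(C, D) - 1*1179 = -31 - 1*1179 = -31 - 1179 = -1210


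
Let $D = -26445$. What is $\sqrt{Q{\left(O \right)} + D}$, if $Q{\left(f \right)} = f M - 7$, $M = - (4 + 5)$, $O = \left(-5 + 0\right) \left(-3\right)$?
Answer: $i \sqrt{26587} \approx 163.06 i$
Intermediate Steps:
$O = 15$ ($O = \left(-5\right) \left(-3\right) = 15$)
$M = -9$ ($M = \left(-1\right) 9 = -9$)
$Q{\left(f \right)} = -7 - 9 f$ ($Q{\left(f \right)} = f \left(-9\right) - 7 = - 9 f - 7 = -7 - 9 f$)
$\sqrt{Q{\left(O \right)} + D} = \sqrt{\left(-7 - 135\right) - 26445} = \sqrt{-142 - 26445} = \sqrt{-26587} = i \sqrt{26587}$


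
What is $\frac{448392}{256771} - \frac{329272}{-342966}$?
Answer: $\frac{119165355692}{44031861393} \approx 2.7063$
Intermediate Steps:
$\frac{448392}{256771} - \frac{329272}{-342966} = 448392 \cdot \frac{1}{256771} - - \frac{164636}{171483} = \frac{448392}{256771} + \frac{164636}{171483} = \frac{119165355692}{44031861393}$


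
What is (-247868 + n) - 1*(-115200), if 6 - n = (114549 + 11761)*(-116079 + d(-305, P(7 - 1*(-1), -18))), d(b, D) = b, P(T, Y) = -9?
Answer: 14700330378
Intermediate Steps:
n = 14700463046 (n = 6 - (114549 + 11761)*(-116079 - 305) = 6 - 126310*(-116384) = 6 - 1*(-14700463040) = 6 + 14700463040 = 14700463046)
(-247868 + n) - 1*(-115200) = (-247868 + 14700463046) - 1*(-115200) = 14700215178 + 115200 = 14700330378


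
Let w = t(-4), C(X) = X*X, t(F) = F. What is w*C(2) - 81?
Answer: -97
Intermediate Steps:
C(X) = X²
w = -4
w*C(2) - 81 = -4*2² - 81 = -4*4 - 81 = -16 - 81 = -97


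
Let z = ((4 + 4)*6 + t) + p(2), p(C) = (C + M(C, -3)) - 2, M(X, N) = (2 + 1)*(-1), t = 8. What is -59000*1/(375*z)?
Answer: -472/159 ≈ -2.9686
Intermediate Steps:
M(X, N) = -3 (M(X, N) = 3*(-1) = -3)
p(C) = -5 + C (p(C) = (C - 3) - 2 = (-3 + C) - 2 = -5 + C)
z = 53 (z = ((4 + 4)*6 + 8) + (-5 + 2) = (8*6 + 8) - 3 = (48 + 8) - 3 = 56 - 3 = 53)
-59000*1/(375*z) = -59000/(53*375) = -59000/19875 = -59000*1/19875 = -472/159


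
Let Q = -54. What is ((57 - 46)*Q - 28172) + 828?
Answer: -27938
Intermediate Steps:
((57 - 46)*Q - 28172) + 828 = ((57 - 46)*(-54) - 28172) + 828 = (11*(-54) - 28172) + 828 = (-594 - 28172) + 828 = -28766 + 828 = -27938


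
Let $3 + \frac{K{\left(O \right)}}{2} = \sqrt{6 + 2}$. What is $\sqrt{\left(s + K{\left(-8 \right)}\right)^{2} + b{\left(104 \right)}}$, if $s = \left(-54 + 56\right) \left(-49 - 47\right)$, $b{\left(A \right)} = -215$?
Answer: $\sqrt{39021 - 1584 \sqrt{2}} \approx 191.78$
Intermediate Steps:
$K{\left(O \right)} = -6 + 4 \sqrt{2}$ ($K{\left(O \right)} = -6 + 2 \sqrt{6 + 2} = -6 + 2 \sqrt{8} = -6 + 2 \cdot 2 \sqrt{2} = -6 + 4 \sqrt{2}$)
$s = -192$ ($s = 2 \left(-96\right) = -192$)
$\sqrt{\left(s + K{\left(-8 \right)}\right)^{2} + b{\left(104 \right)}} = \sqrt{\left(-192 - \left(6 - 4 \sqrt{2}\right)\right)^{2} - 215} = \sqrt{\left(-198 + 4 \sqrt{2}\right)^{2} - 215} = \sqrt{-215 + \left(-198 + 4 \sqrt{2}\right)^{2}}$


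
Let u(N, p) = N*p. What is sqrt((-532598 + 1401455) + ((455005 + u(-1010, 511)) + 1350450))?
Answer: sqrt(2158202) ≈ 1469.1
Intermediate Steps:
sqrt((-532598 + 1401455) + ((455005 + u(-1010, 511)) + 1350450)) = sqrt((-532598 + 1401455) + ((455005 - 1010*511) + 1350450)) = sqrt(868857 + ((455005 - 516110) + 1350450)) = sqrt(868857 + (-61105 + 1350450)) = sqrt(868857 + 1289345) = sqrt(2158202)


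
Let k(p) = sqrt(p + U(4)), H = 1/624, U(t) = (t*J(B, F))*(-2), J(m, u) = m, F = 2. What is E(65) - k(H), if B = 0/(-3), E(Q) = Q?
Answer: 65 - sqrt(39)/156 ≈ 64.960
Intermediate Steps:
B = 0 (B = 0*(-1/3) = 0)
U(t) = 0 (U(t) = (t*0)*(-2) = 0*(-2) = 0)
H = 1/624 ≈ 0.0016026
k(p) = sqrt(p) (k(p) = sqrt(p + 0) = sqrt(p))
E(65) - k(H) = 65 - sqrt(1/624) = 65 - sqrt(39)/156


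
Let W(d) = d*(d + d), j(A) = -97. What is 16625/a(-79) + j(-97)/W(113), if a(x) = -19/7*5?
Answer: -31284147/25538 ≈ -1225.0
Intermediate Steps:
a(x) = -95/7 (a(x) = -19*⅐*5 = -19/7*5 = -95/7)
W(d) = 2*d² (W(d) = d*(2*d) = 2*d²)
16625/a(-79) + j(-97)/W(113) = 16625/(-95/7) - 97/(2*113²) = 16625*(-7/95) - 97/(2*12769) = -1225 - 97/25538 = -31284147/25538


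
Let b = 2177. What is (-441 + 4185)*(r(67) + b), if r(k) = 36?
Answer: 8285472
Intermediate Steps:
(-441 + 4185)*(r(67) + b) = (-441 + 4185)*(36 + 2177) = 3744*2213 = 8285472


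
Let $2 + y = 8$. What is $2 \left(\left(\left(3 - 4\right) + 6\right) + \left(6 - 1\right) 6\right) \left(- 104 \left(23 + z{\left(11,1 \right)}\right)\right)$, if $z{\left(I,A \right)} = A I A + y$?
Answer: $-291200$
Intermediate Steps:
$y = 6$ ($y = -2 + 8 = 6$)
$z{\left(I,A \right)} = 6 + I A^{2}$ ($z{\left(I,A \right)} = A I A + 6 = I A^{2} + 6 = 6 + I A^{2}$)
$2 \left(\left(\left(3 - 4\right) + 6\right) + \left(6 - 1\right) 6\right) \left(- 104 \left(23 + z{\left(11,1 \right)}\right)\right) = 2 \left(\left(\left(3 - 4\right) + 6\right) + \left(6 - 1\right) 6\right) \left(- 104 \left(23 + \left(6 + 11 \cdot 1^{2}\right)\right)\right) = 2 \left(\left(-1 + 6\right) + 5 \cdot 6\right) \left(- 104 \left(23 + \left(6 + 11 \cdot 1\right)\right)\right) = 2 \left(5 + 30\right) \left(- 104 \left(23 + \left(6 + 11\right)\right)\right) = 2 \cdot 35 \left(- 104 \left(23 + 17\right)\right) = 70 \left(\left(-104\right) 40\right) = 70 \left(-4160\right) = -291200$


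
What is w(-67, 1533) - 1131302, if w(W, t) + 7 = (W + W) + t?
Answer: -1129910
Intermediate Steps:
w(W, t) = -7 + t + 2*W (w(W, t) = -7 + ((W + W) + t) = -7 + (2*W + t) = -7 + (t + 2*W) = -7 + t + 2*W)
w(-67, 1533) - 1131302 = (-7 + 1533 + 2*(-67)) - 1131302 = (-7 + 1533 - 134) - 1131302 = 1392 - 1131302 = -1129910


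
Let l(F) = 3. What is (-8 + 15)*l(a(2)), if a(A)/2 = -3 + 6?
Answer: 21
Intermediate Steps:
a(A) = 6 (a(A) = 2*(-3 + 6) = 2*3 = 6)
(-8 + 15)*l(a(2)) = (-8 + 15)*3 = 7*3 = 21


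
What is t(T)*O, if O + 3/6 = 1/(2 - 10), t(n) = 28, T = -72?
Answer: -35/2 ≈ -17.500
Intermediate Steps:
O = -5/8 (O = -½ + 1/(2 - 10) = -½ + 1/(-8) = -½ - ⅛ = -5/8 ≈ -0.62500)
t(T)*O = 28*(-5/8) = -35/2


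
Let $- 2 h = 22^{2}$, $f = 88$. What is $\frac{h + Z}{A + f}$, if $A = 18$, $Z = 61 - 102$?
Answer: $- \frac{283}{106} \approx -2.6698$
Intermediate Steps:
$h = -242$ ($h = - \frac{22^{2}}{2} = \left(- \frac{1}{2}\right) 484 = -242$)
$Z = -41$
$\frac{h + Z}{A + f} = \frac{-242 - 41}{18 + 88} = - \frac{283}{106}$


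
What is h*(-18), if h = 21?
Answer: -378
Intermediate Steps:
h*(-18) = 21*(-18) = -378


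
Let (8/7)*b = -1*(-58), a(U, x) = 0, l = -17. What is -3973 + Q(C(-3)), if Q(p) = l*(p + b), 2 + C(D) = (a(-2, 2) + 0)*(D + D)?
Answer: -19207/4 ≈ -4801.8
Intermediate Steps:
b = 203/4 (b = 7*(-1*(-58))/8 = (7/8)*58 = 203/4 ≈ 50.750)
C(D) = -2 (C(D) = -2 + (0 + 0)*(D + D) = -2 + 0*(2*D) = -2 + 0 = -2)
Q(p) = -3451/4 - 17*p (Q(p) = -17*(p + 203/4) = -17*(203/4 + p) = -3451/4 - 17*p)
-3973 + Q(C(-3)) = -3973 + (-3451/4 - 17*(-2)) = -3973 + (-3451/4 + 34) = -3973 - 3315/4 = -19207/4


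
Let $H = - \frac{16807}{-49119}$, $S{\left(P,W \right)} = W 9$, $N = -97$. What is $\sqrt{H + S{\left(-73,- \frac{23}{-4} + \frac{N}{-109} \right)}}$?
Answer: $\frac{\sqrt{140637170223663}}{1529706} \approx 7.7525$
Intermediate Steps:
$S{\left(P,W \right)} = 9 W$
$H = \frac{2401}{7017}$ ($H = \left(-16807\right) \left(- \frac{1}{49119}\right) = \frac{2401}{7017} \approx 0.34217$)
$\sqrt{H + S{\left(-73,- \frac{23}{-4} + \frac{N}{-109} \right)}} = \sqrt{\frac{2401}{7017} + 9 \left(- \frac{23}{-4} - \frac{97}{-109}\right)} = \sqrt{\frac{2401}{7017} + 9 \left(\left(-23\right) \left(- \frac{1}{4}\right) - - \frac{97}{109}\right)} = \sqrt{\frac{2401}{7017} + 9 \left(\frac{23}{4} + \frac{97}{109}\right)} = \sqrt{\frac{2401}{7017} + 9 \cdot \frac{2895}{436}} = \sqrt{\frac{2401}{7017} + \frac{26055}{436}} = \sqrt{\frac{183874771}{3059412}} = \frac{\sqrt{140637170223663}}{1529706}$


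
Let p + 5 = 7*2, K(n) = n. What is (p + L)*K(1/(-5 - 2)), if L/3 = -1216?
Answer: 3639/7 ≈ 519.86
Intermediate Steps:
L = -3648 (L = 3*(-1216) = -3648)
p = 9 (p = -5 + 7*2 = -5 + 14 = 9)
(p + L)*K(1/(-5 - 2)) = (9 - 3648)/(-5 - 2) = -3639/(-7) = -3639*(-⅐) = 3639/7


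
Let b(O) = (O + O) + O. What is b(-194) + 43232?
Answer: 42650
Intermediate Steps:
b(O) = 3*O (b(O) = 2*O + O = 3*O)
b(-194) + 43232 = 3*(-194) + 43232 = -582 + 43232 = 42650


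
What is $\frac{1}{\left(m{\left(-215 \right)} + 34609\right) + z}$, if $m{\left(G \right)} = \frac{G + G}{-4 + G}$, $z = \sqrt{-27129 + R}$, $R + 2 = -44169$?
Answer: $\frac{1659976419}{57456802818901} - \frac{479610 i \sqrt{713}}{57456802818901} \approx 2.8891 \cdot 10^{-5} - 2.2289 \cdot 10^{-7} i$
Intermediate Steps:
$R = -44171$ ($R = -2 - 44169 = -44171$)
$z = 10 i \sqrt{713}$ ($z = \sqrt{-27129 - 44171} = \sqrt{-71300} = 10 i \sqrt{713} \approx 267.02 i$)
$m{\left(G \right)} = \frac{2 G}{-4 + G}$
$\frac{1}{\left(m{\left(-215 \right)} + 34609\right) + z} = \frac{1}{\left(2 \left(-215\right) \frac{1}{-4 - 215} + 34609\right) + 10 i \sqrt{713}} = \frac{1}{\left(2 \left(-215\right) \frac{1}{-219} + 34609\right) + 10 i \sqrt{713}} = \frac{1}{\left(2 \left(-215\right) \left(- \frac{1}{219}\right) + 34609\right) + 10 i \sqrt{713}} = \frac{1}{\left(\frac{430}{219} + 34609\right) + 10 i \sqrt{713}} = \frac{1}{\frac{7579801}{219} + 10 i \sqrt{713}}$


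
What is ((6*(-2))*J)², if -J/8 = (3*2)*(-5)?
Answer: 8294400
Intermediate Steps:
J = 240 (J = -8*3*2*(-5) = -48*(-5) = -8*(-30) = 240)
((6*(-2))*J)² = ((6*(-2))*240)² = (-12*240)² = (-2880)² = 8294400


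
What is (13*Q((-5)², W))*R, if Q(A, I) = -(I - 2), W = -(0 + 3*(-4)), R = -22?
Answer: 2860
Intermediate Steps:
W = 12 (W = -(0 - 12) = -1*(-12) = 12)
Q(A, I) = 2 - I (Q(A, I) = -(-2 + I) = 2 - I)
(13*Q((-5)², W))*R = (13*(2 - 1*12))*(-22) = (13*(2 - 12))*(-22) = (13*(-10))*(-22) = -130*(-22) = 2860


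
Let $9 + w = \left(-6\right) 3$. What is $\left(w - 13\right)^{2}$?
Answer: $1600$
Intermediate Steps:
$w = -27$ ($w = -9 - 18 = -27$)
$\left(w - 13\right)^{2} = \left(-27 - 13\right)^{2} = \left(-40\right)^{2} = 1600$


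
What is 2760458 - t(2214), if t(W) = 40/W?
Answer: 3055826986/1107 ≈ 2.7605e+6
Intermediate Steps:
2760458 - t(2214) = 2760458 - 40/2214 = 2760458 - 1*20/1107 = 2760458 - 20/1107 = 3055826986/1107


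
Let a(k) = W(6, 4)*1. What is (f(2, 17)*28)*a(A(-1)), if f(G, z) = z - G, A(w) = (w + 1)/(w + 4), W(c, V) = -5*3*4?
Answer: -25200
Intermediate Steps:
W(c, V) = -60 (W(c, V) = -15*4 = -60)
A(w) = (1 + w)/(4 + w)
a(k) = -60 (a(k) = -60*1 = -60)
(f(2, 17)*28)*a(A(-1)) = ((17 - 1*2)*28)*(-60) = ((17 - 2)*28)*(-60) = (15*28)*(-60) = 420*(-60) = -25200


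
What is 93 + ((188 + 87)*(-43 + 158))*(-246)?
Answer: -7779657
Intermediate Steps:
93 + ((188 + 87)*(-43 + 158))*(-246) = 93 + (275*115)*(-246) = 93 + 31625*(-246) = 93 - 7779750 = -7779657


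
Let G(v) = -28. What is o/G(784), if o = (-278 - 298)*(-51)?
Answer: -7344/7 ≈ -1049.1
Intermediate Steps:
o = 29376 (o = -576*(-51) = 29376)
o/G(784) = 29376/(-28) = 29376*(-1/28) = -7344/7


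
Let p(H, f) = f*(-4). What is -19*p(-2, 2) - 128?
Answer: 24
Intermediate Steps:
p(H, f) = -4*f
-19*p(-2, 2) - 128 = -(-76)*2 - 128 = -19*(-8) - 128 = 152 - 128 = 24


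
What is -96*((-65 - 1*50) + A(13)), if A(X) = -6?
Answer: 11616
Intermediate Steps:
-96*((-65 - 1*50) + A(13)) = -96*((-65 - 1*50) - 6) = -96*((-65 - 50) - 6) = -96*(-115 - 6) = -96*(-121) = 11616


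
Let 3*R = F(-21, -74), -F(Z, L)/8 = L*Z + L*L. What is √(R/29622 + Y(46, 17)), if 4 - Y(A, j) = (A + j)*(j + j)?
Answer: I*√469142739938/14811 ≈ 46.245*I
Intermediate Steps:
F(Z, L) = -8*L² - 8*L*Z (F(Z, L) = -8*(L*Z + L*L) = -8*(L*Z + L²) = -8*(L² + L*Z) = -8*L² - 8*L*Z)
Y(A, j) = 4 - 2*j*(A + j) (Y(A, j) = 4 - (A + j)*(j + j) = 4 - (A + j)*2*j = 4 - 2*j*(A + j))
R = -56240/3 (R = (-8*(-74)*(-74 - 21))/3 = (-8*(-74)*(-95))/3 = (⅓)*(-56240) = -56240/3 ≈ -18747.)
√(R/29622 + Y(46, 17)) = √(-56240/3/29622 + (4 - 2*17² - 2*46*17)) = √(-56240/3*1/29622 + (4 - 2*289 - 1564)) = √(-28120/44433 + (4 - 578 - 1564)) = √(-28120/44433 - 2138) = √(-95025874/44433) = I*√469142739938/14811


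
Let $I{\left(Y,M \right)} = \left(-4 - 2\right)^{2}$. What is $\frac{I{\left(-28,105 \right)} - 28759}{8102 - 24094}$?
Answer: $\frac{28723}{15992} \approx 1.7961$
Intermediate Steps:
$I{\left(Y,M \right)} = 36$ ($I{\left(Y,M \right)} = \left(-6\right)^{2} = 36$)
$\frac{I{\left(-28,105 \right)} - 28759}{8102 - 24094} = \frac{36 - 28759}{8102 - 24094} = - \frac{28723}{-15992} = \left(-28723\right) \left(- \frac{1}{15992}\right) = \frac{28723}{15992}$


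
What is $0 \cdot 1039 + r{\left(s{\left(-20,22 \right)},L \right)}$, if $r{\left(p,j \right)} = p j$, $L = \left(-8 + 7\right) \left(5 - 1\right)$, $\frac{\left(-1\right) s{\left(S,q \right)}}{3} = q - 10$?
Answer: $144$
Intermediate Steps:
$s{\left(S,q \right)} = 30 - 3 q$ ($s{\left(S,q \right)} = - 3 \left(q - 10\right) = - 3 \left(-10 + q\right) = 30 - 3 q$)
$L = -4$ ($L = - (5 - 1) = \left(-1\right) 4 = -4$)
$r{\left(p,j \right)} = j p$
$0 \cdot 1039 + r{\left(s{\left(-20,22 \right)},L \right)} = 0 \cdot 1039 - 4 \left(30 - 66\right) = 0 - 4 \left(30 - 66\right) = 0 - -144 = 0 + 144 = 144$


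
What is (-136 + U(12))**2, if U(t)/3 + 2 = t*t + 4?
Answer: 91204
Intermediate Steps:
U(t) = 6 + 3*t**2 (U(t) = -6 + 3*(t*t + 4) = -6 + 3*(t**2 + 4) = -6 + 3*(4 + t**2) = -6 + (12 + 3*t**2) = 6 + 3*t**2)
(-136 + U(12))**2 = (-136 + (6 + 3*12**2))**2 = (-136 + (6 + 3*144))**2 = (-136 + (6 + 432))**2 = (-136 + 438)**2 = 302**2 = 91204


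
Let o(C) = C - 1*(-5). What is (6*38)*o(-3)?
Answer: 456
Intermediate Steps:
o(C) = 5 + C (o(C) = C + 5 = 5 + C)
(6*38)*o(-3) = (6*38)*(5 - 3) = 228*2 = 456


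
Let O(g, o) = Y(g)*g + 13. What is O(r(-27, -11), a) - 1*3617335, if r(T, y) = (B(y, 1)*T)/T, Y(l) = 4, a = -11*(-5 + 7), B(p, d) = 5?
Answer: -3617302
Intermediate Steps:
a = -22 (a = -11*2 = -22)
r(T, y) = 5 (r(T, y) = (5*T)/T = 5)
O(g, o) = 13 + 4*g (O(g, o) = 4*g + 13 = 13 + 4*g)
O(r(-27, -11), a) - 1*3617335 = (13 + 4*5) - 1*3617335 = (13 + 20) - 3617335 = 33 - 3617335 = -3617302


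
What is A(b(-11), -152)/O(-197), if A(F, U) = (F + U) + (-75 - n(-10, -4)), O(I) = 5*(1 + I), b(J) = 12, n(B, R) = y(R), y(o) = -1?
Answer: 107/490 ≈ 0.21837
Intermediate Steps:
n(B, R) = -1
O(I) = 5 + 5*I
A(F, U) = -74 + F + U (A(F, U) = (F + U) + (-75 - 1*(-1)) = (F + U) + (-75 + 1) = (F + U) - 74 = -74 + F + U)
A(b(-11), -152)/O(-197) = (-74 + 12 - 152)/(5 + 5*(-197)) = -214/(5 - 985) = -214/(-980) = -214*(-1/980) = 107/490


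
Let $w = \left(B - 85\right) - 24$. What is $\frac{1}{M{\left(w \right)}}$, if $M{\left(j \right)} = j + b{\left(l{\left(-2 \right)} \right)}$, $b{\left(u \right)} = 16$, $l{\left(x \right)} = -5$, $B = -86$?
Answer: $- \frac{1}{179} \approx -0.0055866$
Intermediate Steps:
$w = -195$ ($w = \left(-86 - 85\right) - 24 = -171 - 24 = -195$)
$M{\left(j \right)} = 16 + j$ ($M{\left(j \right)} = j + 16 = 16 + j$)
$\frac{1}{M{\left(w \right)}} = \frac{1}{16 - 195} = \frac{1}{-179} = - \frac{1}{179}$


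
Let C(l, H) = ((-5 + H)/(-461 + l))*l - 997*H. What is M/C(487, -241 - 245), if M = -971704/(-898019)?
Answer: 25264304/11098594370525 ≈ 2.2764e-6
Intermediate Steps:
M = 971704/898019 (M = -971704*(-1/898019) = 971704/898019 ≈ 1.0821)
C(l, H) = -997*H + l*(-5 + H)/(-461 + l) (C(l, H) = ((-5 + H)/(-461 + l))*l - 997*H = l*(-5 + H)/(-461 + l) - 997*H = -997*H + l*(-5 + H)/(-461 + l))
M/C(487, -241 - 245) = 971704/(898019*(((-5*487 + 459617*(-241 - 245) - 996*(-241 - 245)*487)/(-461 + 487)))) = 971704/(898019*(((-2435 + 459617*(-486) - 996*(-486)*487)/26))) = 971704/(898019*(((-2435 - 223373862 + 235735272)/26))) = 971704/(898019*(((1/26)*12358975))) = 971704/(898019*(12358975/26)) = (971704/898019)*(26/12358975) = 25264304/11098594370525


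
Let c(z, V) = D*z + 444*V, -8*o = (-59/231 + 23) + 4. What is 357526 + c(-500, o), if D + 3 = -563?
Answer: 49206209/77 ≈ 6.3904e+5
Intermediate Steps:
D = -566 (D = -3 - 563 = -566)
o = -3089/924 (o = -((-59/231 + 23) + 4)/8 = -(5254/231 + 4)/8 = -⅛*6178/231 = -3089/924 ≈ -3.3431)
c(z, V) = -566*z + 444*V
357526 + c(-500, o) = 357526 + (-566*(-500) + 444*(-3089/924)) = 357526 + (283000 - 114293/77) = 357526 + 21676707/77 = 49206209/77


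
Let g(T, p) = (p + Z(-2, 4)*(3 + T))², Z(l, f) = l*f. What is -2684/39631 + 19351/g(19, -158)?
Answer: 467483177/4421075836 ≈ 0.10574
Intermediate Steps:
Z(l, f) = f*l
g(T, p) = (-24 + p - 8*T)² (g(T, p) = (p + (4*(-2))*(3 + T))² = (p - 8*(3 + T))² = (p + (-24 - 8*T))² = (-24 + p - 8*T)²)
-2684/39631 + 19351/g(19, -158) = -2684/39631 + 19351/((24 - 1*(-158) + 8*19)²) = -2684*1/39631 + 19351/((24 + 158 + 152)²) = -2684/39631 + 19351/(334²) = -2684/39631 + 19351/111556 = 467483177/4421075836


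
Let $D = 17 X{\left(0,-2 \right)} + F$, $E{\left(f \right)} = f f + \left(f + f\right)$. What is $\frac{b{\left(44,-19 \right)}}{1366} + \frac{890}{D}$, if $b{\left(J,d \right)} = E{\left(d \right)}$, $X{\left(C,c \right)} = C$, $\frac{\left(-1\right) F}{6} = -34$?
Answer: $\frac{160204}{34833} \approx 4.5992$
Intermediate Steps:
$F = 204$ ($F = \left(-6\right) \left(-34\right) = 204$)
$E{\left(f \right)} = f^{2} + 2 f$
$b{\left(J,d \right)} = d \left(2 + d\right)$
$D = 204$ ($D = 17 \cdot 0 + 204 = 0 + 204 = 204$)
$\frac{b{\left(44,-19 \right)}}{1366} + \frac{890}{D} = \frac{\left(-19\right) \left(2 - 19\right)}{1366} + \frac{890}{204} = \left(-19\right) \left(-17\right) \frac{1}{1366} + 890 \cdot \frac{1}{204} = 323 \cdot \frac{1}{1366} + \frac{445}{102} = \frac{323}{1366} + \frac{445}{102} = \frac{160204}{34833}$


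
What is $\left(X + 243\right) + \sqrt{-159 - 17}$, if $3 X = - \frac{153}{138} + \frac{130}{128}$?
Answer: $\frac{1072951}{4416} + 4 i \sqrt{11} \approx 242.97 + 13.266 i$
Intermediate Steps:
$X = - \frac{137}{4416}$ ($X = \frac{- \frac{153}{138} + \frac{130}{128}}{3} = \frac{\left(-153\right) \frac{1}{138} + 130 \cdot \frac{1}{128}}{3} = \frac{- \frac{51}{46} + \frac{65}{64}}{3} = \frac{1}{3} \left(- \frac{137}{1472}\right) = - \frac{137}{4416} \approx -0.031024$)
$\left(X + 243\right) + \sqrt{-159 - 17} = \left(- \frac{137}{4416} + 243\right) + \sqrt{-159 - 17} = \frac{1072951}{4416} + \sqrt{-176} = \frac{1072951}{4416} + 4 i \sqrt{11}$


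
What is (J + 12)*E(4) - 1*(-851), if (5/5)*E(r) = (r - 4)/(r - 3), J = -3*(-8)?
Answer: 851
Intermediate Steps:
J = 24
E(r) = (-4 + r)/(-3 + r) (E(r) = (r - 4)/(r - 3) = (-4 + r)/(-3 + r))
(J + 12)*E(4) - 1*(-851) = (24 + 12)*((-4 + 4)/(-3 + 4)) - 1*(-851) = 36*(0/1) + 851 = 36*(1*0) + 851 = 36*0 + 851 = 0 + 851 = 851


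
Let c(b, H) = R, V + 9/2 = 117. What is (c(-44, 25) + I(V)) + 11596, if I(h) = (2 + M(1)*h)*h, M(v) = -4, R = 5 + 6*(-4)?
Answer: -38823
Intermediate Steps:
R = -19 (R = 5 - 24 = -19)
V = 225/2 (V = -9/2 + 117 = 225/2 ≈ 112.50)
c(b, H) = -19
I(h) = h*(2 - 4*h) (I(h) = (2 - 4*h)*h = h*(2 - 4*h))
(c(-44, 25) + I(V)) + 11596 = (-19 + 2*(225/2)*(1 - 2*225/2)) + 11596 = (-19 + 2*(225/2)*(1 - 225)) + 11596 = (-19 + 2*(225/2)*(-224)) + 11596 = (-19 - 50400) + 11596 = -50419 + 11596 = -38823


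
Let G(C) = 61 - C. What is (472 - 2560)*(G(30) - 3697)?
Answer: 7654608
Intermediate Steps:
(472 - 2560)*(G(30) - 3697) = (472 - 2560)*((61 - 1*30) - 3697) = -2088*((61 - 30) - 3697) = -2088*(31 - 3697) = -2088*(-3666) = 7654608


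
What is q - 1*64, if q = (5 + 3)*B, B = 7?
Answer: -8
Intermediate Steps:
q = 56 (q = (5 + 3)*7 = 8*7 = 56)
q - 1*64 = 56 - 1*64 = 56 - 64 = -8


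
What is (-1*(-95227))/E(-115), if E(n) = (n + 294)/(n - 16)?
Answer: -12474737/179 ≈ -69691.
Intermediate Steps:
E(n) = (294 + n)/(-16 + n)
(-1*(-95227))/E(-115) = (-1*(-95227))/(((294 - 115)/(-16 - 115))) = 95227/((179/(-131))) = 95227/((-1/131*179)) = 95227/(-179/131) = 95227*(-131/179) = -12474737/179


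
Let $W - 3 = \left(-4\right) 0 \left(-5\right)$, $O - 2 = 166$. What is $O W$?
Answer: $504$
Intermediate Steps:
$O = 168$ ($O = 2 + 166 = 168$)
$W = 3$ ($W = 3 + \left(-4\right) 0 \left(-5\right) = 3 + 0 \left(-5\right) = 3 + 0 = 3$)
$O W = 168 \cdot 3 = 504$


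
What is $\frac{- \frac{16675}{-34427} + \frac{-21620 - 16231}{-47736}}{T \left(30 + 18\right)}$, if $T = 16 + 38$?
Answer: $\frac{699698059}{1419903883008} \approx 0.00049278$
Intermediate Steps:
$T = 54$
$\frac{- \frac{16675}{-34427} + \frac{-21620 - 16231}{-47736}}{T \left(30 + 18\right)} = \frac{- \frac{16675}{-34427} + \frac{-21620 - 16231}{-47736}}{54 \left(30 + 18\right)} = \frac{\left(-16675\right) \left(- \frac{1}{34427}\right) + \left(-21620 - 16231\right) \left(- \frac{1}{47736}\right)}{54 \cdot 48} = \frac{\frac{16675}{34427} - - \frac{12617}{15912}}{2592} = \left(\frac{16675}{34427} + \frac{12617}{15912}\right) \frac{1}{2592} = \frac{699698059}{547802424} \cdot \frac{1}{2592} = \frac{699698059}{1419903883008}$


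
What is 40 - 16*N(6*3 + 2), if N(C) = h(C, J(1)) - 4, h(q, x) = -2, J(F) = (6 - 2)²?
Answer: 136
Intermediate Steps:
J(F) = 16 (J(F) = 4² = 16)
N(C) = -6 (N(C) = -2 - 4 = -6)
40 - 16*N(6*3 + 2) = 40 - 16*(-6) = 40 + 96 = 136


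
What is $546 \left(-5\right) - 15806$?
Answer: $-18536$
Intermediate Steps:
$546 \left(-5\right) - 15806 = -2730 - 15806 = -18536$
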